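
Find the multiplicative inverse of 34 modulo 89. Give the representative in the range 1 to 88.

89 = 2·34 + 21
34 = 1·21 + 13
21 = 1·13 + 8
13 = 1·8 + 5
8 = 1·5 + 3
5 = 1·3 + 2
3 = 1·2 + 1
2 = 2·1 + 0
Back-substituting gives 34·55 ≡ 1 (mod 89).

55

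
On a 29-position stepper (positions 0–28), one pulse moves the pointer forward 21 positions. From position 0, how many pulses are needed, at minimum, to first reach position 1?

21·18 = 378 = 13·29 + 1, so 21⁻¹ ≡ 18 (mod 29).

18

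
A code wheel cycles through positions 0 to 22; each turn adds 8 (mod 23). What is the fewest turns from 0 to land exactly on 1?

8·3 = 24 = 1·23 + 1, so 8⁻¹ ≡ 3 (mod 23).

3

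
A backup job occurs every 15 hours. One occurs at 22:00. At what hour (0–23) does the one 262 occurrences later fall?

16

262·15 = 3930.
3930 mod 24 = 18 (since 163·24 = 3912).
(22 + 18) mod 24 = 16.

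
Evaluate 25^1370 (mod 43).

Successive squares of 25 mod 43: 25^1≡25, 25^2≡23, 25^4≡13, 25^8≡40, 25^16≡9, 25^32≡38, 25^64≡25, 25^128≡23, 25^256≡13, 25^512≡40, 25^1024≡9.
Since 1370 = 2 + 8 + 16 + 64 + 256 + 1024 in binary, 25^1370 ≡ 23·40·9·25·13·9 ≡ 24 (mod 43).

24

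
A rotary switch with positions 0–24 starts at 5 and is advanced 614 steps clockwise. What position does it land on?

19

614 mod 25 = 14 (since 24·25 = 600).
(5 + 14) mod 25 = 19.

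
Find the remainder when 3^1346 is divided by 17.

By repeated squaring mod 17: 3^1≡3, 3^2≡9, 3^4≡13, 3^8≡16, 3^16≡1, 3^32≡1, 3^64≡1, 3^128≡1, 3^256≡1, 3^512≡1, 3^1024≡1.
1346 = 2 + 64 + 256 + 1024, so 3^1346 ≡ 9·1·1·1 ≡ 9 (mod 17).

9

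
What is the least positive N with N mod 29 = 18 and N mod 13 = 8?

x ≡ 8 (mod 13) gives x ∈ {8, 21, 34, 47}.
The first of these with x mod 29 = 18 is 47.

47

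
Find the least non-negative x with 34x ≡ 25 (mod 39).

34

34⁻¹ ≡ 31 (mod 39) because 34·31 = 1054 = 27·39 + 1.
So x ≡ 31·25 = 775 ≡ 34 (mod 39).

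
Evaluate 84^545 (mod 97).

Square-and-reduce mod 97: 84^1≡84, 84^2≡72, 84^4≡43, 84^8≡6, 84^16≡36, 84^32≡35, 84^64≡61, 84^128≡35, 84^256≡61, 84^512≡35.
Since 545 = 1 + 32 + 512 in binary, 84^545 ≡ 84·35·35 ≡ 80 (mod 97).

80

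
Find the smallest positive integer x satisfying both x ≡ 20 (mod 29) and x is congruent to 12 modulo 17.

Since 17·12 ≡ 1 (mod 29), take x = 12 + 17·((20−12)·12 mod 29) = 12 + 17·9 = 165.
Check: 165 mod 29 = 20, 165 mod 17 = 12.

165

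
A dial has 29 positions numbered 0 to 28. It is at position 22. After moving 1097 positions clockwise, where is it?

17

Dividing 1097 by 29 gives quotient 37 and remainder 24.
(22 + 24) mod 29 = 17.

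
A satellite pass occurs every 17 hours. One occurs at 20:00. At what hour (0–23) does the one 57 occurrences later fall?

5

57·17 = 969.
969 mod 24 = 9 (since 40·24 = 960).
(20 + 9) mod 24 = 5.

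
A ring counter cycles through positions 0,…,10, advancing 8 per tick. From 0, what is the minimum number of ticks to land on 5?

The inverse of 8 mod 11 is 7 (since 8·7 = 56 ≡ 1).
So x ≡ 7·5 = 35 ≡ 2 (mod 11).
Check: 8·2 = 16 = 1·11 + 5.

2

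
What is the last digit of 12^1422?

4

Last digits of 2^n: 2, 4, 8, 6 (period 4).
1422 leaves remainder 2 on division by 4, so 12^1422 ends in 4.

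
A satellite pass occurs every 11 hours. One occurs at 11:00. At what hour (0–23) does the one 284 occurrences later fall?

284·11 = 3124.
3124 − 130·24 = 4, so 3124 ≡ 4 (mod 24).
(11 + 4) mod 24 = 15.

15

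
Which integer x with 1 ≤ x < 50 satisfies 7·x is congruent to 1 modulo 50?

43

7·43 = 301 = 6·50 + 1, so 7⁻¹ ≡ 43 (mod 50).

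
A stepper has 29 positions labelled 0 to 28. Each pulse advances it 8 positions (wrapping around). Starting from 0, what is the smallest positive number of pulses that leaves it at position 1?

11

8·11 = 88 = 3·29 + 1, so 8⁻¹ ≡ 11 (mod 29).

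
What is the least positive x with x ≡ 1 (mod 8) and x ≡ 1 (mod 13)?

1

x ≡ 1 (mod 8) gives x ∈ {1}.
The first of these with x mod 13 = 1 is 1.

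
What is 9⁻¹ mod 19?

17

19 = 2·9 + 1
9 = 9·1 + 0
Back-substituting gives 9·17 ≡ 1 (mod 19).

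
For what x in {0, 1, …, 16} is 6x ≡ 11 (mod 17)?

6⁻¹ ≡ 3 (mod 17) because 6·3 = 18 = 1·17 + 1.
So x ≡ 3·11 = 33 ≡ 16 (mod 17).
Check: 6·16 = 96 = 5·17 + 11.

16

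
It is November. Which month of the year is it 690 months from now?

690 mod 12 = 6 (since 57·12 = 684).
November + 6 months → May.

May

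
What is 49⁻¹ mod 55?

49·9 = 441 = 8·55 + 1, so 49⁻¹ ≡ 9 (mod 55).

9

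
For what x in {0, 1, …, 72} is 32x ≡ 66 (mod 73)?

34

32⁻¹ ≡ 16 (mod 73) because 32·16 = 512 = 7·73 + 1.
So x ≡ 16·66 = 1056 ≡ 34 (mod 73).
Check: 32·34 = 1088 = 14·73 + 66.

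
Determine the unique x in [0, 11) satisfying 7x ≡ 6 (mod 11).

7⁻¹ ≡ 8 (mod 11) because 7·8 = 56 = 5·11 + 1.
So x ≡ 8·6 = 48 ≡ 4 (mod 11).
Check: 7·4 = 28 = 2·11 + 6.

4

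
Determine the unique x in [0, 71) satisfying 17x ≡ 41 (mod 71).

40

17⁻¹ ≡ 46 (mod 71) because 17·46 = 782 = 11·71 + 1.
So x ≡ 46·41 = 1886 ≡ 40 (mod 71).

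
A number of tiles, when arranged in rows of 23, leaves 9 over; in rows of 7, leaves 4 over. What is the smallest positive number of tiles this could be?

x ≡ 4 (mod 7) gives x ∈ {4, 11, 18, 25, 32}.
The first of these with x mod 23 = 9 is 32.

32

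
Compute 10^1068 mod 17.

By repeated squaring mod 17: 10^1≡10, 10^2≡15, 10^4≡4, 10^8≡16, 10^16≡1, 10^32≡1, 10^64≡1, 10^128≡1, 10^256≡1, 10^512≡1, 10^1024≡1.
1068 = 4 + 8 + 32 + 1024, so 10^1068 ≡ 4·16·1·1 ≡ 13 (mod 17).

13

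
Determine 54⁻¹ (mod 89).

61

54·61 = 3294 = 37·89 + 1, so 54⁻¹ ≡ 61 (mod 89).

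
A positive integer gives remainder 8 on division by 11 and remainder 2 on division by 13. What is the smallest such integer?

Since 13·6 ≡ 1 (mod 11), take x = 2 + 13·((8−2)·6 mod 11) = 2 + 13·3 = 41.
Check: 41 mod 11 = 8, 41 mod 13 = 2.

41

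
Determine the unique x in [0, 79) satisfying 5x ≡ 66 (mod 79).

29

5⁻¹ ≡ 16 (mod 79) because 5·16 = 80 = 1·79 + 1.
So x ≡ 16·66 = 1056 ≡ 29 (mod 79).
Check: 5·29 = 145 = 1·79 + 66.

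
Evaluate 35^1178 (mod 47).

Successive squares of 35 mod 47: 35^1≡35, 35^2≡3, 35^4≡9, 35^8≡34, 35^16≡28, 35^32≡32, 35^64≡37, 35^128≡6, 35^256≡36, 35^512≡27, 35^1024≡24.
1178 = 2 + 8 + 16 + 128 + 1024, so 35^1178 ≡ 3·34·28·6·24 ≡ 14 (mod 47).

14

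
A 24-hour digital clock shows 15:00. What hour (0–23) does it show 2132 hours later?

11

2132 = 88·24 + 20, so 2132 mod 24 = 20.
(15 + 20) mod 24 = 11.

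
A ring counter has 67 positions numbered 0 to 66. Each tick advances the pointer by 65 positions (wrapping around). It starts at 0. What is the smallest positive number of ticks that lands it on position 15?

26

The inverse of 65 mod 67 is 33 (since 65·33 = 2145 ≡ 1).
So x ≡ 33·15 = 495 ≡ 26 (mod 67).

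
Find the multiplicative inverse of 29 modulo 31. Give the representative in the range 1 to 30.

31 = 1·29 + 2
29 = 14·2 + 1
2 = 2·1 + 0
Back-substituting gives 29·15 ≡ 1 (mod 31).

15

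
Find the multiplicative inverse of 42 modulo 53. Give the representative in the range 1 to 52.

42·24 = 1008 = 19·53 + 1, so 42⁻¹ ≡ 24 (mod 53).

24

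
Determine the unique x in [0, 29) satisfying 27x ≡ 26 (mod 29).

16

The inverse of 27 mod 29 is 14 (since 27·14 = 378 ≡ 1).
So x ≡ 14·26 = 364 ≡ 16 (mod 29).
Check: 27·16 = 432 = 14·29 + 26.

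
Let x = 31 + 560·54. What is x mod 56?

31

560·54 = 30240.
Dividing 30240 by 56 gives quotient 540 and remainder 0.
(31 + 0) mod 56 = 31.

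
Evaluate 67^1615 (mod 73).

By repeated squaring mod 73: 67^1≡67, 67^2≡36, 67^4≡55, 67^8≡32, 67^16≡2, 67^32≡4, 67^64≡16, 67^128≡37, 67^256≡55, 67^512≡32, 67^1024≡2.
Since 1615 = 1 + 2 + 4 + 8 + 64 + 512 + 1024 in binary, 67^1615 ≡ 67·36·55·32·16·32·2 ≡ 48 (mod 73).

48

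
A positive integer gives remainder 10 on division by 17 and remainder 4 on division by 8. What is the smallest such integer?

44

Since 8·15 ≡ 1 (mod 17), take x = 4 + 8·((10−4)·15 mod 17) = 4 + 8·5 = 44.
Check: 44 mod 17 = 10, 44 mod 8 = 4.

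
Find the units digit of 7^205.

The units digit of 7^n cycles with period 4: 7, 9, 3, 1, …
205 leaves remainder 1 on division by 4, so 7^205 ends in 7.

7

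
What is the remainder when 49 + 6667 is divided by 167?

36

6667 = 39·167 + 154, so 6667 mod 167 = 154.
(49 + 154) mod 167 = 36.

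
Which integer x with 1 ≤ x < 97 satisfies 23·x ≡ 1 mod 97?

97 = 4·23 + 5
23 = 4·5 + 3
5 = 1·3 + 2
3 = 1·2 + 1
2 = 2·1 + 0
Back-substituting gives 23·38 ≡ 1 (mod 97).

38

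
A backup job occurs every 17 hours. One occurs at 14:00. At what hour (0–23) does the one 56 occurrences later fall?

56·17 = 952.
952 − 39·24 = 16, so 952 ≡ 16 (mod 24).
(14 + 16) mod 24 = 6.

6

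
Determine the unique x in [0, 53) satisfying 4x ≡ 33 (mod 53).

48

4⁻¹ ≡ 40 (mod 53) because 4·40 = 160 = 3·53 + 1.
Multiplying both sides by 40: x ≡ 40·33 = 1320 ≡ 48 (mod 53).
Check: 4·48 = 192 = 3·53 + 33.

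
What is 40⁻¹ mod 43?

14

40·14 = 560 = 13·43 + 1, so 40⁻¹ ≡ 14 (mod 43).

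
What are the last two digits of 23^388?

Square-and-reduce mod 100: 23^1≡23, 23^2≡29, 23^4≡41, 23^8≡81, 23^16≡61, 23^32≡21, 23^64≡41, 23^128≡81, 23^256≡61.
388 = 4 + 128 + 256, so 23^388 ≡ 41·81·61 ≡ 81 (mod 100).

81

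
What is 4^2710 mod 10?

6

Powers of 4 mod 10 repeat with period 2: 4, 6.
2710 leaves remainder 0 on division by 2, so 4^2710 ends in 6.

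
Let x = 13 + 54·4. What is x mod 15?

54·4 = 216.
Dividing 216 by 15 gives quotient 14 and remainder 6.
(13 + 6) mod 15 = 4.

4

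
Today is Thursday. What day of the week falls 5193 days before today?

Friday

5193 − 741·7 = 6, so 5193 ≡ 6 (mod 7).
Thursday − 6 days → Friday.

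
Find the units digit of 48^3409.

The units digit of 48^n cycles with period 4: 8, 4, 2, 6, …
3409 mod 4 = 1, so the last digit matches 8^1 = 8.

8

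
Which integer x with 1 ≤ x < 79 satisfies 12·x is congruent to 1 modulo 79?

79 = 6·12 + 7
12 = 1·7 + 5
7 = 1·5 + 2
5 = 2·2 + 1
2 = 2·1 + 0
Back-substituting gives 12·33 ≡ 1 (mod 79).

33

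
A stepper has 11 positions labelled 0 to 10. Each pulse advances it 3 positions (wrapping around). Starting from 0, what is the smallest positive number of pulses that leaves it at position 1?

11 = 3·3 + 2
3 = 1·2 + 1
2 = 2·1 + 0
Back-substituting gives 3·4 ≡ 1 (mod 11).

4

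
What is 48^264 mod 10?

6

Last digits of 8^n: 8, 4, 2, 6 (period 4).
264 leaves remainder 0 on division by 4, so 48^264 ends in 6.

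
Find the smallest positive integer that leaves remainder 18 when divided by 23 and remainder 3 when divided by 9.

Since 9·18 ≡ 1 (mod 23), take x = 3 + 9·((18−3)·18 mod 23) = 3 + 9·17 = 156.
Check: 156 mod 23 = 18, 156 mod 9 = 3.

156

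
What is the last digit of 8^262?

4

Last digits of 8^n: 8, 4, 2, 6 (period 4).
262 mod 4 = 2, so the last digit matches 8^2 = 4.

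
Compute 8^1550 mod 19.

Square-and-reduce mod 19: 8^1≡8, 8^2≡7, 8^4≡11, 8^8≡7, 8^16≡11, 8^32≡7, 8^64≡11, 8^128≡7, 8^256≡11, 8^512≡7, 8^1024≡11.
1550 = 2 + 4 + 8 + 512 + 1024, so 8^1550 ≡ 7·11·7·7·11 ≡ 7 (mod 19).

7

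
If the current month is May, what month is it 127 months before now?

127 = 10·12 + 7, so 127 mod 12 = 7.
May − 7 months → October.

October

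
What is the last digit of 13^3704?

1

The units digit of 13^n cycles with period 4: 3, 9, 7, 1, …
3704 leaves remainder 0 on division by 4, so 13^3704 ends in 1.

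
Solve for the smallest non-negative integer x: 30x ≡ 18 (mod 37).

30⁻¹ ≡ 21 (mod 37) because 30·21 = 630 = 17·37 + 1.
Multiplying both sides by 21: x ≡ 21·18 = 378 ≡ 8 (mod 37).

8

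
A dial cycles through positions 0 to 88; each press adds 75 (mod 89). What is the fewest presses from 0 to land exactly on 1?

19

89 = 1·75 + 14
75 = 5·14 + 5
14 = 2·5 + 4
5 = 1·4 + 1
4 = 4·1 + 0
Back-substituting gives 75·19 ≡ 1 (mod 89).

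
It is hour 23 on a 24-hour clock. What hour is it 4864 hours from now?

4864 − 202·24 = 16, so 4864 ≡ 16 (mod 24).
(23 + 16) mod 24 = 15.

15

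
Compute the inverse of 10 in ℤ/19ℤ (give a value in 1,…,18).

2

10·2 = 20 = 1·19 + 1, so 10⁻¹ ≡ 2 (mod 19).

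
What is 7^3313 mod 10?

7

Powers of 7 mod 10 repeat with period 4: 7, 9, 3, 1.
3313 mod 4 = 1, so the last digit matches 7^1 = 7.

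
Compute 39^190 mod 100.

1

By repeated squaring mod 100: 39^1≡39, 39^2≡21, 39^4≡41, 39^8≡81, 39^16≡61, 39^32≡21, 39^64≡41, 39^128≡81.
Since 190 = 2 + 4 + 8 + 16 + 32 + 128 in binary, 39^190 ≡ 21·41·81·61·21·81 ≡ 1 (mod 100).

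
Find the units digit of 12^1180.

6

Powers of 2 mod 10 repeat with period 4: 2, 4, 8, 6.
1180 mod 4 = 0, so the last digit matches 2^4 = 6.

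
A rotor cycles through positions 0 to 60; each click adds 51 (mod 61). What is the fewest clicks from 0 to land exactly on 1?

61 = 1·51 + 10
51 = 5·10 + 1
10 = 10·1 + 0
Back-substituting gives 51·6 ≡ 1 (mod 61).

6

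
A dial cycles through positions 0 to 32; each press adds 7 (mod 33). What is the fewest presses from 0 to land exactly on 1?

7·19 = 133 = 4·33 + 1, so 7⁻¹ ≡ 19 (mod 33).

19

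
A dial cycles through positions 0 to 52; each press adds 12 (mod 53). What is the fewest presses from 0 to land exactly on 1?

12·31 = 372 = 7·53 + 1, so 12⁻¹ ≡ 31 (mod 53).

31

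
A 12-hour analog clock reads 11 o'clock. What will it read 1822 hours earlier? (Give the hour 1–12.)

1

1822 mod 12 = 10 (since 151·12 = 1812).
11 − 10 → 1 on a 12-hour dial.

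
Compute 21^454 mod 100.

81

Successive squares of 21 mod 100: 21^1≡21, 21^2≡41, 21^4≡81, 21^8≡61, 21^16≡21, 21^32≡41, 21^64≡81, 21^128≡61, 21^256≡21.
454 = 2 + 4 + 64 + 128 + 256, so 21^454 ≡ 41·81·81·61·21 ≡ 81 (mod 100).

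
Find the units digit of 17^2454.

9

Last digits of 7^n: 7, 9, 3, 1 (period 4).
2454 mod 4 = 2, so the last digit matches 7^2 = 9.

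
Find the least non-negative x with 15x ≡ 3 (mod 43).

26

The inverse of 15 mod 43 is 23 (since 15·23 = 345 ≡ 1).
So x ≡ 23·3 = 69 ≡ 26 (mod 43).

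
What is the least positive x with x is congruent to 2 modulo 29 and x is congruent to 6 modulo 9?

x ≡ 6 (mod 9) gives x ∈ {6, 15, 24, 33, 42, 51, 60}.
The first of these with x mod 29 = 2 is 60.

60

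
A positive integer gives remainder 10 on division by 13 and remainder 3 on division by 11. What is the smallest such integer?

x ≡ 3 (mod 11) gives x ∈ {3, 14, 25, 36}.
The first of these with x mod 13 = 10 is 36.

36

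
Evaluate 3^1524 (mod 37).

10

By repeated squaring mod 37: 3^1≡3, 3^2≡9, 3^4≡7, 3^8≡12, 3^16≡33, 3^32≡16, 3^64≡34, 3^128≡9, 3^256≡7, 3^512≡12, 3^1024≡33.
Since 1524 = 4 + 16 + 32 + 64 + 128 + 256 + 1024 in binary, 3^1524 ≡ 7·33·16·34·9·7·33 ≡ 10 (mod 37).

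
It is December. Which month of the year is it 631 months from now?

Dividing 631 by 12 gives quotient 52 and remainder 7.
December + 7 months → July.

July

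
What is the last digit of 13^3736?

Last digits of 3^n: 3, 9, 7, 1 (period 4).
3736 leaves remainder 0 on division by 4, so 13^3736 ends in 1.

1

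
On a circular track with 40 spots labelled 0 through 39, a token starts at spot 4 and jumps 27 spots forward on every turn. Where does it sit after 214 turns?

214·27 = 5778.
5778 − 144·40 = 18, so 5778 ≡ 18 (mod 40).
(4 + 18) mod 40 = 22.

22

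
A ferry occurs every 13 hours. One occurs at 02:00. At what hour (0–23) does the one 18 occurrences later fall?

20

18·13 = 234.
Dividing 234 by 24 gives quotient 9 and remainder 18.
(2 + 18) mod 24 = 20.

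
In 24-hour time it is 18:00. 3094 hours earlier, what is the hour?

3094 − 128·24 = 22, so 3094 ≡ 22 (mod 24).
(18 − 22) mod 24 = 20.

20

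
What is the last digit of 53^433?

Last digits of 3^n: 3, 9, 7, 1 (period 4).
433 mod 4 = 1, so the last digit matches 3^1 = 3.

3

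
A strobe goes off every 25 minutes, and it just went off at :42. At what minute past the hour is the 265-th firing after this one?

265·25 = 6625.
6625 − 110·60 = 25, so 6625 ≡ 25 (mod 60).
(42 + 25) mod 60 = 7.

7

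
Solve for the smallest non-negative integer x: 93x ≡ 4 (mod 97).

96

93⁻¹ ≡ 24 (mod 97) because 93·24 = 2232 = 23·97 + 1.
So x ≡ 24·4 = 96 ≡ 96 (mod 97).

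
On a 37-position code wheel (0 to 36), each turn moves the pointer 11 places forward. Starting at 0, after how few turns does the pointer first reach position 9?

21

The inverse of 11 mod 37 is 27 (since 11·27 = 297 ≡ 1).
Multiplying both sides by 27: x ≡ 27·9 = 243 ≡ 21 (mod 37).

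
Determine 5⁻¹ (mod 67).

5·27 = 135 = 2·67 + 1, so 5⁻¹ ≡ 27 (mod 67).

27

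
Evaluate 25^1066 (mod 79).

By repeated squaring mod 79: 25^1≡25, 25^2≡72, 25^4≡49, 25^8≡31, 25^16≡13, 25^32≡11, 25^64≡42, 25^128≡26, 25^256≡44, 25^512≡40, 25^1024≡20.
1066 = 2 + 8 + 32 + 1024, so 25^1066 ≡ 72·31·11·20 ≡ 55 (mod 79).

55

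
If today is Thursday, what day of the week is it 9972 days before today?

9972 − 1424·7 = 4, so 9972 ≡ 4 (mod 7).
Thursday − 4 days → Sunday.

Sunday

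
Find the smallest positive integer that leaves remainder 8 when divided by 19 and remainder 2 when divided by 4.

46

x ≡ 2 (mod 4) gives x ∈ {2, 6, 10, 14, 18, 22, 26, 30, …}.
The first of these with x mod 19 = 8 is 46.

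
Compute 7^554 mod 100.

Square-and-reduce mod 100: 7^1≡7, 7^2≡49, 7^4≡1, 7^8≡1, 7^16≡1, 7^32≡1, 7^64≡1, 7^128≡1, 7^256≡1, 7^512≡1.
554 = 2 + 8 + 32 + 512, so 7^554 ≡ 49·1·1·1 ≡ 49 (mod 100).

49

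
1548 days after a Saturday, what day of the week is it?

Sunday

1548 = 221·7 + 1, so 1548 mod 7 = 1.
Saturday + 1 day → Sunday.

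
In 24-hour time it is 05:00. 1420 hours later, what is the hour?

1420 = 59·24 + 4, so 1420 mod 24 = 4.
(5 + 4) mod 24 = 9.

9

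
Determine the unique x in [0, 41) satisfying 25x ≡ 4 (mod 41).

10

25⁻¹ ≡ 23 (mod 41) because 25·23 = 575 = 14·41 + 1.
Multiplying both sides by 23: x ≡ 23·4 = 92 ≡ 10 (mod 41).
Check: 25·10 = 250 = 6·41 + 4.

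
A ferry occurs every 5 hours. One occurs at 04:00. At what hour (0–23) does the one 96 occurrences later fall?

96·5 = 480.
480 = 20·24 + 0, so 480 mod 24 = 0.
(4 + 0) mod 24 = 4.

4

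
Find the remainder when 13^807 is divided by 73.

By repeated squaring mod 73: 13^1≡13, 13^2≡23, 13^4≡18, 13^8≡32, 13^16≡2, 13^32≡4, 13^64≡16, 13^128≡37, 13^256≡55, 13^512≡32.
807 = 1 + 2 + 4 + 32 + 256 + 512, so 13^807 ≡ 13·23·18·4·55·32 ≡ 17 (mod 73).

17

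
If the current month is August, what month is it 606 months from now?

Dividing 606 by 12 gives quotient 50 and remainder 6.
August + 6 months → February.

February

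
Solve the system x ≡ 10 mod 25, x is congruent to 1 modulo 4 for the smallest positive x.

85

x ≡ 1 (mod 4) gives x ∈ {1, 5, 9, 13, 17, 21, 25, 29, …}.
The first of these with x mod 25 = 10 is 85.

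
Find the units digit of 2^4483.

The units digit of 2^n cycles with period 4: 2, 4, 8, 6, …
4483 leaves remainder 3 on division by 4, so 2^4483 ends in 8.

8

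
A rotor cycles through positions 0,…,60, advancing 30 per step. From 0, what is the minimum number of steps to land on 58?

6

30⁻¹ ≡ 59 (mod 61) because 30·59 = 1770 = 29·61 + 1.
Multiplying both sides by 59: x ≡ 59·58 = 3422 ≡ 6 (mod 61).
Check: 30·6 = 180 = 2·61 + 58.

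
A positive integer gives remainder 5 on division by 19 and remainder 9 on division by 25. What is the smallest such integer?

x ≡ 5 (mod 19) gives x ∈ {5, 24, 43, 62, 81, 100, 119, 138, …}.
The first of these with x mod 25 = 9 is 309.

309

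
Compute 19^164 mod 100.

21

Square-and-reduce mod 100: 19^1≡19, 19^2≡61, 19^4≡21, 19^8≡41, 19^16≡81, 19^32≡61, 19^64≡21, 19^128≡41.
Since 164 = 4 + 32 + 128 in binary, 19^164 ≡ 21·61·41 ≡ 21 (mod 100).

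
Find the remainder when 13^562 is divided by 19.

Successive squares of 13 mod 19: 13^1≡13, 13^2≡17, 13^4≡4, 13^8≡16, 13^16≡9, 13^32≡5, 13^64≡6, 13^128≡17, 13^256≡4, 13^512≡16.
562 = 2 + 16 + 32 + 512, so 13^562 ≡ 17·9·5·16 ≡ 4 (mod 19).

4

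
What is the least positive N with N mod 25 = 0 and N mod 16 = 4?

x ≡ 4 (mod 16) gives x ∈ {4, 20, 36, 52, 68, 84, 100}.
The first of these with x mod 25 = 0 is 100.

100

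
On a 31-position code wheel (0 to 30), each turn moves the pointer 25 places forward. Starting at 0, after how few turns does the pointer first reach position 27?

25⁻¹ ≡ 5 (mod 31) because 25·5 = 125 = 4·31 + 1.
So x ≡ 5·27 = 135 ≡ 11 (mod 31).

11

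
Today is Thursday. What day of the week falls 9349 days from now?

Dividing 9349 by 7 gives quotient 1335 and remainder 4.
Thursday + 4 days → Monday.

Monday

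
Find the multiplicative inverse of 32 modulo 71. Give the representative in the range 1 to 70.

20

71 = 2·32 + 7
32 = 4·7 + 4
7 = 1·4 + 3
4 = 1·3 + 1
3 = 3·1 + 0
Back-substituting gives 32·20 ≡ 1 (mod 71).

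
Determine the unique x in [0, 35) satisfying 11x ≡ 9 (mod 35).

11⁻¹ ≡ 16 (mod 35) because 11·16 = 176 = 5·35 + 1.
Multiplying both sides by 16: x ≡ 16·9 = 144 ≡ 4 (mod 35).

4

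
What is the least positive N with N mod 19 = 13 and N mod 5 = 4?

89

x ≡ 4 (mod 5) gives x ∈ {4, 9, 14, 19, 24, 29, 34, 39, …}.
The first of these with x mod 19 = 13 is 89.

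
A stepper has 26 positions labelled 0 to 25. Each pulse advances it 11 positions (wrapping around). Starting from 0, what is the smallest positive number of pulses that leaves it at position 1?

26 = 2·11 + 4
11 = 2·4 + 3
4 = 1·3 + 1
3 = 3·1 + 0
Back-substituting gives 11·19 ≡ 1 (mod 26).

19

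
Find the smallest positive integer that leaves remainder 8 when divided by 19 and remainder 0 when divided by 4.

x ≡ 0 (mod 4) gives x ∈ {0, 4, 8}.
The first of these with x mod 19 = 8 is 8.

8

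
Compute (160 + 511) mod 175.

146

Dividing 511 by 175 gives quotient 2 and remainder 161.
(160 + 161) mod 175 = 146.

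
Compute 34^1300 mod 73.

71

Square-and-reduce mod 73: 34^1≡34, 34^2≡61, 34^4≡71, 34^8≡4, 34^16≡16, 34^32≡37, 34^64≡55, 34^128≡32, 34^256≡2, 34^512≡4, 34^1024≡16.
1300 = 4 + 16 + 256 + 1024, so 34^1300 ≡ 71·16·2·16 ≡ 71 (mod 73).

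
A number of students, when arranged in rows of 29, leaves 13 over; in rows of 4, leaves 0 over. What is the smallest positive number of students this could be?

Since 4·22 ≡ 1 (mod 29), take x = 0 + 4·((13−0)·22 mod 29) = 0 + 4·25 = 100.
Check: 100 mod 29 = 13, 100 mod 4 = 0.

100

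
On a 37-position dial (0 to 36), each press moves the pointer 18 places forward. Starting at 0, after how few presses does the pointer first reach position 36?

18⁻¹ ≡ 35 (mod 37) because 18·35 = 630 = 17·37 + 1.
Multiplying both sides by 35: x ≡ 35·36 = 1260 ≡ 2 (mod 37).
Check: 18·2 = 36 = 0·37 + 36.

2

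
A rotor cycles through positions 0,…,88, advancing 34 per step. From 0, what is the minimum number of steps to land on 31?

34⁻¹ ≡ 55 (mod 89) because 34·55 = 1870 = 21·89 + 1.
So x ≡ 55·31 = 1705 ≡ 14 (mod 89).

14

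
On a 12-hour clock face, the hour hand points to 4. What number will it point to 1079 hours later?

1079 = 89·12 + 11, so 1079 mod 12 = 11.
4 + 11 → 3 on a 12-hour dial.

3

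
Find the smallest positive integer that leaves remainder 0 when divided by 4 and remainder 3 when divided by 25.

28

x ≡ 0 (mod 4) gives x ∈ {0, 4, 8, 12, 16, 20, 24, 28}.
The first of these with x mod 25 = 3 is 28.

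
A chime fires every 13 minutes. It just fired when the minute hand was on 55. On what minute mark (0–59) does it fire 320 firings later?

15

320·13 = 4160.
4160 mod 60 = 20 (since 69·60 = 4140).
(55 + 20) mod 60 = 15.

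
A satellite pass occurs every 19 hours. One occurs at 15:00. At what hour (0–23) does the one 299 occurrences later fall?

299·19 = 5681.
Dividing 5681 by 24 gives quotient 236 and remainder 17.
(15 + 17) mod 24 = 8.

8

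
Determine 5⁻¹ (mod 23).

14

5·14 = 70 = 3·23 + 1, so 5⁻¹ ≡ 14 (mod 23).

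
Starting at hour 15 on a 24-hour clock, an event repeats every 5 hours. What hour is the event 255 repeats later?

255·5 = 1275.
Dividing 1275 by 24 gives quotient 53 and remainder 3.
(15 + 3) mod 24 = 18.

18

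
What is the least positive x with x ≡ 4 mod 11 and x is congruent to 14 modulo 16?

x ≡ 4 (mod 11) gives x ∈ {4, 15, 26, 37, 48, 59, 70, 81, …}.
The first of these with x mod 16 = 14 is 158.

158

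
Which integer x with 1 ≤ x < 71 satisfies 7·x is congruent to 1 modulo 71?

7·61 = 427 = 6·71 + 1, so 7⁻¹ ≡ 61 (mod 71).

61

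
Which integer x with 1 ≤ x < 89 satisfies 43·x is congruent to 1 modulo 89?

89 = 2·43 + 3
43 = 14·3 + 1
3 = 3·1 + 0
Back-substituting gives 43·29 ≡ 1 (mod 89).

29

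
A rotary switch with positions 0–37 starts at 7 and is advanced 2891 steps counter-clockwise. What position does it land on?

2891 − 76·38 = 3, so 2891 ≡ 3 (mod 38).
(7 − 3) mod 38 = 4.

4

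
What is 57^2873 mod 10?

Last digits of 7^n: 7, 9, 3, 1 (period 4).
2873 leaves remainder 1 on division by 4, so 57^2873 ends in 7.

7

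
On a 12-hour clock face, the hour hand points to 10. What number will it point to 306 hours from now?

306 − 25·12 = 6, so 306 ≡ 6 (mod 12).
10 + 6 → 4 on a 12-hour dial.

4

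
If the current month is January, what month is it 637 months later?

February

637 = 53·12 + 1, so 637 mod 12 = 1.
January + 1 month → February.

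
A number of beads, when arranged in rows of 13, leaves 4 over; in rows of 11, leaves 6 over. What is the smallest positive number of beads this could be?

17

Since 11·6 ≡ 1 (mod 13), take x = 6 + 11·((4−6)·6 mod 13) = 6 + 11·1 = 17.
Check: 17 mod 13 = 4, 17 mod 11 = 6.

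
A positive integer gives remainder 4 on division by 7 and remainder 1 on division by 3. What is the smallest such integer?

4

x ≡ 1 (mod 3) gives x ∈ {1, 4}.
The first of these with x mod 7 = 4 is 4.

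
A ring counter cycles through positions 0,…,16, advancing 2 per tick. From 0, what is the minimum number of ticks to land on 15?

The inverse of 2 mod 17 is 9 (since 2·9 = 18 ≡ 1).
Multiplying both sides by 9: x ≡ 9·15 = 135 ≡ 16 (mod 17).
Check: 2·16 = 32 = 1·17 + 15.

16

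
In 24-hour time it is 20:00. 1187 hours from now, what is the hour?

7

1187 mod 24 = 11 (since 49·24 = 1176).
(20 + 11) mod 24 = 7.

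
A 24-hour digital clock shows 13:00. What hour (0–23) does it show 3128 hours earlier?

3128 mod 24 = 8 (since 130·24 = 3120).
(13 − 8) mod 24 = 5.

5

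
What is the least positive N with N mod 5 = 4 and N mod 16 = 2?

34

Since 16·1 ≡ 1 (mod 5), take x = 2 + 16·((4−2)·1 mod 5) = 2 + 16·2 = 34.
Check: 34 mod 5 = 4, 34 mod 16 = 2.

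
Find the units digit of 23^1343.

7

Powers of 3 mod 10 repeat with period 4: 3, 9, 7, 1.
1343 mod 4 = 3, so the last digit matches 3^3 = 7.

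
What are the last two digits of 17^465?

By repeated squaring mod 100: 17^1≡17, 17^2≡89, 17^4≡21, 17^8≡41, 17^16≡81, 17^32≡61, 17^64≡21, 17^128≡41, 17^256≡81.
Since 465 = 1 + 16 + 64 + 128 + 256 in binary, 17^465 ≡ 17·81·21·41·81 ≡ 57 (mod 100).

57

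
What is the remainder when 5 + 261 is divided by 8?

2

261 − 32·8 = 5, so 261 ≡ 5 (mod 8).
(5 + 5) mod 8 = 2.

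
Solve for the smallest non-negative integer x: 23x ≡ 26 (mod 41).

35

The inverse of 23 mod 41 is 25 (since 23·25 = 575 ≡ 1).
Multiplying both sides by 25: x ≡ 25·26 = 650 ≡ 35 (mod 41).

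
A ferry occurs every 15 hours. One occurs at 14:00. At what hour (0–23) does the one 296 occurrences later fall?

14

296·15 = 4440.
Dividing 4440 by 24 gives quotient 185 and remainder 0.
(14 + 0) mod 24 = 14.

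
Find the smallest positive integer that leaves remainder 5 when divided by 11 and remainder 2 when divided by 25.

27

x ≡ 5 (mod 11) gives x ∈ {5, 16, 27}.
The first of these with x mod 25 = 2 is 27.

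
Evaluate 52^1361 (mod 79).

By repeated squaring mod 79: 52^1≡52, 52^2≡18, 52^4≡8, 52^8≡64, 52^16≡67, 52^32≡65, 52^64≡38, 52^128≡22, 52^256≡10, 52^512≡21, 52^1024≡46.
Since 1361 = 1 + 16 + 64 + 256 + 1024 in binary, 52^1361 ≡ 52·67·38·10·46 ≡ 10 (mod 79).

10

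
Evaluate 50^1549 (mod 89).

Successive squares of 50 mod 89: 50^1≡50, 50^2≡8, 50^4≡64, 50^8≡2, 50^16≡4, 50^32≡16, 50^64≡78, 50^128≡32, 50^256≡45, 50^512≡67, 50^1024≡39.
1549 = 1 + 4 + 8 + 512 + 1024, so 50^1549 ≡ 50·64·2·67·39 ≡ 11 (mod 89).

11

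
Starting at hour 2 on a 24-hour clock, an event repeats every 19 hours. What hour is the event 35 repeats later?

19

35·19 = 665.
665 = 27·24 + 17, so 665 mod 24 = 17.
(2 + 17) mod 24 = 19.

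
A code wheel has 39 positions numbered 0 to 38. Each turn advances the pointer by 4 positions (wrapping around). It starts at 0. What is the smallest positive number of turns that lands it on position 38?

29

4⁻¹ ≡ 10 (mod 39) because 4·10 = 40 = 1·39 + 1.
So x ≡ 10·38 = 380 ≡ 29 (mod 39).
Check: 4·29 = 116 = 2·39 + 38.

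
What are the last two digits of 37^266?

09

By repeated squaring mod 100: 37^1≡37, 37^2≡69, 37^4≡61, 37^8≡21, 37^16≡41, 37^32≡81, 37^64≡61, 37^128≡21, 37^256≡41.
266 = 2 + 8 + 256, so 37^266 ≡ 69·21·41 ≡ 9 (mod 100).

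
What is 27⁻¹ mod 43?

27·8 = 216 = 5·43 + 1, so 27⁻¹ ≡ 8 (mod 43).

8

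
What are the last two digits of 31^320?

Square-and-reduce mod 100: 31^1≡31, 31^2≡61, 31^4≡21, 31^8≡41, 31^16≡81, 31^32≡61, 31^64≡21, 31^128≡41, 31^256≡81.
320 = 64 + 256, so 31^320 ≡ 21·81 ≡ 1 (mod 100).

01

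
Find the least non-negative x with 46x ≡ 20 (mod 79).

76

46⁻¹ ≡ 67 (mod 79) because 46·67 = 3082 = 39·79 + 1.
Multiplying both sides by 67: x ≡ 67·20 = 1340 ≡ 76 (mod 79).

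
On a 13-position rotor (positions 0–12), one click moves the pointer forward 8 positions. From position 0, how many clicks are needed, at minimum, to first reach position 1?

13 = 1·8 + 5
8 = 1·5 + 3
5 = 1·3 + 2
3 = 1·2 + 1
2 = 2·1 + 0
Back-substituting gives 8·5 ≡ 1 (mod 13).

5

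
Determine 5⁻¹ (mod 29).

6

5·6 = 30 = 1·29 + 1, so 5⁻¹ ≡ 6 (mod 29).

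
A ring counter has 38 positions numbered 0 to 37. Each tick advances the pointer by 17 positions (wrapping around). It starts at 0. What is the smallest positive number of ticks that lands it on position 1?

9

The inverse of 17 mod 38 is 9 (since 17·9 = 153 ≡ 1).
So x ≡ 9·1 = 9 ≡ 9 (mod 38).
Check: 17·9 = 153 = 4·38 + 1.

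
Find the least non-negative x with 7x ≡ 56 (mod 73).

8

7⁻¹ ≡ 21 (mod 73) because 7·21 = 147 = 2·73 + 1.
So x ≡ 21·56 = 1176 ≡ 8 (mod 73).
Check: 7·8 = 56 = 0·73 + 56.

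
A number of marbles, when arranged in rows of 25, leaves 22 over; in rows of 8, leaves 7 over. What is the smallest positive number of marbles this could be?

Since 8·22 ≡ 1 (mod 25), take x = 7 + 8·((22−7)·22 mod 25) = 7 + 8·5 = 47.
Check: 47 mod 25 = 22, 47 mod 8 = 7.

47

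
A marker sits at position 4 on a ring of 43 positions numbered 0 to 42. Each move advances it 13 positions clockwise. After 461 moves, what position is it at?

20

461·13 = 5993.
5993 − 139·43 = 16, so 5993 ≡ 16 (mod 43).
(4 + 16) mod 43 = 20.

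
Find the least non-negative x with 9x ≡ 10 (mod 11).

6

9⁻¹ ≡ 5 (mod 11) because 9·5 = 45 = 4·11 + 1.
So x ≡ 5·10 = 50 ≡ 6 (mod 11).
Check: 9·6 = 54 = 4·11 + 10.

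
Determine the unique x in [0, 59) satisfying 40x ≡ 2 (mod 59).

3

40⁻¹ ≡ 31 (mod 59) because 40·31 = 1240 = 21·59 + 1.
So x ≡ 31·2 = 62 ≡ 3 (mod 59).
Check: 40·3 = 120 = 2·59 + 2.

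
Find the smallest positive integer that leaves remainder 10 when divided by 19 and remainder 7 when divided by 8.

143

Since 8·12 ≡ 1 (mod 19), take x = 7 + 8·((10−7)·12 mod 19) = 7 + 8·17 = 143.
Check: 143 mod 19 = 10, 143 mod 8 = 7.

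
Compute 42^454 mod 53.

By repeated squaring mod 53: 42^1≡42, 42^2≡15, 42^4≡13, 42^8≡10, 42^16≡47, 42^32≡36, 42^64≡24, 42^128≡46, 42^256≡49.
Since 454 = 2 + 4 + 64 + 128 + 256 in binary, 42^454 ≡ 15·13·24·46·49 ≡ 24 (mod 53).

24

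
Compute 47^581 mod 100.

Successive squares of 47 mod 100: 47^1≡47, 47^2≡9, 47^4≡81, 47^8≡61, 47^16≡21, 47^32≡41, 47^64≡81, 47^128≡61, 47^256≡21, 47^512≡41.
581 = 1 + 4 + 64 + 512, so 47^581 ≡ 47·81·81·41 ≡ 47 (mod 100).

47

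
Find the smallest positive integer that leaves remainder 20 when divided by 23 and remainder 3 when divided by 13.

250

x ≡ 3 (mod 13) gives x ∈ {3, 16, 29, 42, 55, 68, 81, 94, …}.
The first of these with x mod 23 = 20 is 250.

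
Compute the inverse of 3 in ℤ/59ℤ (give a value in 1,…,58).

3·20 = 60 = 1·59 + 1, so 3⁻¹ ≡ 20 (mod 59).

20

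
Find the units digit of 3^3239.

Last digits of 3^n: 3, 9, 7, 1 (period 4).
3239 mod 4 = 3, so the last digit matches 3^3 = 7.

7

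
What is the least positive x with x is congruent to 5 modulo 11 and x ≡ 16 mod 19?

16

x ≡ 5 (mod 11) gives x ∈ {5, 16}.
The first of these with x mod 19 = 16 is 16.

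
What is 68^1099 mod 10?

Last digits of 8^n: 8, 4, 2, 6 (period 4).
1099 mod 4 = 3, so the last digit matches 8^3 = 2.

2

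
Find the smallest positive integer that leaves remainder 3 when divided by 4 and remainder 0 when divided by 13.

x ≡ 3 (mod 4) gives x ∈ {3, 7, 11, 15, 19, 23, 27, 31, …}.
The first of these with x mod 13 = 0 is 39.

39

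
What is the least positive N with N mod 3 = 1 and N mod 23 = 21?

67

x ≡ 1 (mod 3) gives x ∈ {1, 4, 7, 10, 13, 16, 19, 22, …}.
The first of these with x mod 23 = 21 is 67.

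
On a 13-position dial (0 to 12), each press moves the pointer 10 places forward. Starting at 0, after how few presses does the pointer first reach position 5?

7

The inverse of 10 mod 13 is 4 (since 10·4 = 40 ≡ 1).
Multiplying both sides by 4: x ≡ 4·5 = 20 ≡ 7 (mod 13).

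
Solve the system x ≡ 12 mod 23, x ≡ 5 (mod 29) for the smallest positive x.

150

x ≡ 12 (mod 23) gives x ∈ {12, 35, 58, 81, 104, 127, 150}.
The first of these with x mod 29 = 5 is 150.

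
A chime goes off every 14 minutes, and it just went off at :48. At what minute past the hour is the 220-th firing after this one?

8

220·14 = 3080.
3080 − 51·60 = 20, so 3080 ≡ 20 (mod 60).
(48 + 20) mod 60 = 8.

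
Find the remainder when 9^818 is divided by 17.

By repeated squaring mod 17: 9^1≡9, 9^2≡13, 9^4≡16, 9^8≡1, 9^16≡1, 9^32≡1, 9^64≡1, 9^128≡1, 9^256≡1, 9^512≡1.
Since 818 = 2 + 16 + 32 + 256 + 512 in binary, 9^818 ≡ 13·1·1·1·1 ≡ 13 (mod 17).

13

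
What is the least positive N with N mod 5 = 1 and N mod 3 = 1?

x ≡ 1 (mod 3) gives x ∈ {1}.
The first of these with x mod 5 = 1 is 1.

1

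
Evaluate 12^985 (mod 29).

Square-and-reduce mod 29: 12^1≡12, 12^2≡28, 12^4≡1, 12^8≡1, 12^16≡1, 12^32≡1, 12^64≡1, 12^128≡1, 12^256≡1, 12^512≡1.
985 = 1 + 8 + 16 + 64 + 128 + 256 + 512, so 12^985 ≡ 12·1·1·1·1·1·1 ≡ 12 (mod 29).

12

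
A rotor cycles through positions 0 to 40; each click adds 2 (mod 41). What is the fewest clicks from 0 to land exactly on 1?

21

2·21 = 42 = 1·41 + 1, so 2⁻¹ ≡ 21 (mod 41).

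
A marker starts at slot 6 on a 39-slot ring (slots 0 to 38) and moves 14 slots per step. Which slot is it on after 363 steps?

18

363·14 = 5082.
5082 mod 39 = 12 (since 130·39 = 5070).
(6 + 12) mod 39 = 18.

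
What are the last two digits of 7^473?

Square-and-reduce mod 100: 7^1≡7, 7^2≡49, 7^4≡1, 7^8≡1, 7^16≡1, 7^32≡1, 7^64≡1, 7^128≡1, 7^256≡1.
Since 473 = 1 + 8 + 16 + 64 + 128 + 256 in binary, 7^473 ≡ 7·1·1·1·1·1 ≡ 7 (mod 100).

07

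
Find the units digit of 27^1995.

The units digit of 27^n cycles with period 4: 7, 9, 3, 1, …
1995 leaves remainder 3 on division by 4, so 27^1995 ends in 3.

3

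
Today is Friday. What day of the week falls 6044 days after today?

6044 − 863·7 = 3, so 6044 ≡ 3 (mod 7).
Friday + 3 days → Monday.

Monday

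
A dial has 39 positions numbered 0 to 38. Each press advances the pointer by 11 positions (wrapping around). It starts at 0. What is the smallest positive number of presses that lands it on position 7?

11⁻¹ ≡ 32 (mod 39) because 11·32 = 352 = 9·39 + 1.
Multiplying both sides by 32: x ≡ 32·7 = 224 ≡ 29 (mod 39).
Check: 11·29 = 319 = 8·39 + 7.

29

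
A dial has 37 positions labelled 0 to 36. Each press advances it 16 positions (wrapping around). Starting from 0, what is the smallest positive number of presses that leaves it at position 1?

16·7 = 112 = 3·37 + 1, so 16⁻¹ ≡ 7 (mod 37).

7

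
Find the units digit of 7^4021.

7

Last digits of 7^n: 7, 9, 3, 1 (period 4).
4021 mod 4 = 1, so the last digit matches 7^1 = 7.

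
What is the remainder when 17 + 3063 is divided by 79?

78

Dividing 3063 by 79 gives quotient 38 and remainder 61.
(17 + 61) mod 79 = 78.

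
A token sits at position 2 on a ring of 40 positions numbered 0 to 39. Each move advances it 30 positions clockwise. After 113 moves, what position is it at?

113·30 = 3390.
3390 − 84·40 = 30, so 3390 ≡ 30 (mod 40).
(2 + 30) mod 40 = 32.

32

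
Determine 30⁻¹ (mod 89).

30·3 = 90 = 1·89 + 1, so 30⁻¹ ≡ 3 (mod 89).

3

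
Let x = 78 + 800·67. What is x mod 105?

23

800·67 = 53600.
53600 = 510·105 + 50, so 53600 mod 105 = 50.
(78 + 50) mod 105 = 23.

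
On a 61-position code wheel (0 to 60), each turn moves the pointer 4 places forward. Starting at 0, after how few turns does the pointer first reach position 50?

The inverse of 4 mod 61 is 46 (since 4·46 = 184 ≡ 1).
Multiplying both sides by 46: x ≡ 46·50 = 2300 ≡ 43 (mod 61).

43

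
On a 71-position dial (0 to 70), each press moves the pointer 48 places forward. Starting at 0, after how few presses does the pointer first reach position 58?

48⁻¹ ≡ 37 (mod 71) because 48·37 = 1776 = 25·71 + 1.
Multiplying both sides by 37: x ≡ 37·58 = 2146 ≡ 16 (mod 71).
Check: 48·16 = 768 = 10·71 + 58.

16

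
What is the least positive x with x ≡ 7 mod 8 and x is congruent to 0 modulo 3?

Since 3·3 ≡ 1 (mod 8), take x = 0 + 3·((7−0)·3 mod 8) = 0 + 3·5 = 15.
Check: 15 mod 8 = 7, 15 mod 3 = 0.

15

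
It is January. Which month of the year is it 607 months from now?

August

607 mod 12 = 7 (since 50·12 = 600).
January + 7 months → August.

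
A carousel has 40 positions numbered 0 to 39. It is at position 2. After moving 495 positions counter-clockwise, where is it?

495 = 12·40 + 15, so 495 mod 40 = 15.
(2 − 15) mod 40 = 27.

27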